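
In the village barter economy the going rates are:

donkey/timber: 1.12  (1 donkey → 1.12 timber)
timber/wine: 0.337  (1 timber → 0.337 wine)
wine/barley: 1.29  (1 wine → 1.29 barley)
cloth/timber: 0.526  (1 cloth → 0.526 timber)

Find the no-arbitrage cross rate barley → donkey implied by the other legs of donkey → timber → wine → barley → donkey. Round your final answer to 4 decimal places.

2.0538

Known legs of the cycle: 1.12 × 0.337 × 1.29 = 0.4868976
For no arbitrage the full-cycle product must be 1, so the missing rate is 1 / 0.4868976 ≈ 2.053820.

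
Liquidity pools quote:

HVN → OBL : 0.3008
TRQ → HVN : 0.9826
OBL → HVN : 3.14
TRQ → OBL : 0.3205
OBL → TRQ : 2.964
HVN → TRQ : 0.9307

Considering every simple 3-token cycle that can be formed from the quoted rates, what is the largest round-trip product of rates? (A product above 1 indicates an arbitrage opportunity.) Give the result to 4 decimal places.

HVN→TRQ→OBL→HVN: 0.9307 × 0.3205 × 3.14 = 0.93663
HVN→OBL→TRQ→HVN: 0.3008 × 2.964 × 0.9826 = 0.87606
Maximum is HVN→TRQ→OBL→HVN at 0.9366; no arbitrage — every cycle loses value.

0.9366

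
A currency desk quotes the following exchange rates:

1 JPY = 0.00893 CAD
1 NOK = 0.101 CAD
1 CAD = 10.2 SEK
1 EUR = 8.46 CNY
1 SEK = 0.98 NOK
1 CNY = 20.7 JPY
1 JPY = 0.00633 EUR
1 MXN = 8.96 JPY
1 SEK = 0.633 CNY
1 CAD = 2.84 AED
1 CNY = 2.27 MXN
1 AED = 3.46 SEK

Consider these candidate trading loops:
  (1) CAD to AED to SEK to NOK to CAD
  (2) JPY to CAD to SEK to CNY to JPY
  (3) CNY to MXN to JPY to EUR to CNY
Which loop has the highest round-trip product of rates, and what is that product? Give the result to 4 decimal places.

1.1935

(1) 2.84 × 3.46 × 0.98 × 0.101 = 0.97262
(2) 0.00893 × 10.2 × 0.633 × 20.7 = 1.19351
(3) 2.27 × 8.96 × 0.00633 × 8.46 = 1.08920
Highest is cycle (2) at 1.1935 (>1, arbitrage).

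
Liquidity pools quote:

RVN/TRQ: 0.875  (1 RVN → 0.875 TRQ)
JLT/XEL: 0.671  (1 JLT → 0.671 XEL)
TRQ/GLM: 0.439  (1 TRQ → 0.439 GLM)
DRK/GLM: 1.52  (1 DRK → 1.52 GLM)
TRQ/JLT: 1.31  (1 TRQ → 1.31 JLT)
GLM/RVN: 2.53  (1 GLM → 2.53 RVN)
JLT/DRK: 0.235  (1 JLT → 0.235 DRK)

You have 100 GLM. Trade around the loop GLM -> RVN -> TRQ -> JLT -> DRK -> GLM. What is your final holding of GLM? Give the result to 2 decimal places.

100 GLM × 2.53 = 253 RVN
253 RVN × 0.875 = 221.375 TRQ
221.375 TRQ × 1.31 = 290.00125 JLT
290.00125 JLT × 0.235 = 68.15029375 DRK
68.15029375 DRK × 1.52 = 103.5884465 GLM

103.59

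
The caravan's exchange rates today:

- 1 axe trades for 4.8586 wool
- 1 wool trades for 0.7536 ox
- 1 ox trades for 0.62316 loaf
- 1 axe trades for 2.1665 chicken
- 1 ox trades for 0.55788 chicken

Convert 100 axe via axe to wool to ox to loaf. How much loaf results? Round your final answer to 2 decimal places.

100 axe × 4.8586 = 485.86 wool
485.86 wool × 0.7536 = 366.144096 ox
366.144096 ox × 0.62316 = 228.16635486336 loaf

228.17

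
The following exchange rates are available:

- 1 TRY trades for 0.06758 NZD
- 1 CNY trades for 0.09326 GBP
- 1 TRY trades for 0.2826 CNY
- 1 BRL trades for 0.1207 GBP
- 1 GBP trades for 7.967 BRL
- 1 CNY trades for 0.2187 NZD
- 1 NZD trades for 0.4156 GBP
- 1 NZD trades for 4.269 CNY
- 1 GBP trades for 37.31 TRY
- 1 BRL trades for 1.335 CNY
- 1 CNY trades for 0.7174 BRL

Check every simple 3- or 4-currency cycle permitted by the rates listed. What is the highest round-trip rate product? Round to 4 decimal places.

NZD→GBP→TRY→NZD: 0.4156 × 37.31 × 0.06758 = 1.04790
NZD→CNY→GBP→TRY→NZD: 4.269 × 0.09326 × 37.31 × 0.06758 = 1.00384
GBP→BRL→CNY→GBP: 7.967 × 1.335 × 0.09326 = 0.99191
GBP→TRY→CNY→GBP: 37.31 × 0.2826 × 0.09326 = 0.98332
NZD→GBP→BRL→CNY→NZD: 0.4156 × 7.967 × 1.335 × 0.2187 = 0.96672
NZD→GBP→TRY→CNY→NZD: 0.4156 × 37.31 × 0.2826 × 0.2187 = 0.95834
GBP→TRY→CNY→BRL→GBP: 37.31 × 0.2826 × 0.7174 × 0.1207 = 0.91299
Maximum is NZD→GBP→TRY→NZD at 1.0479; arbitrage exists.

1.0479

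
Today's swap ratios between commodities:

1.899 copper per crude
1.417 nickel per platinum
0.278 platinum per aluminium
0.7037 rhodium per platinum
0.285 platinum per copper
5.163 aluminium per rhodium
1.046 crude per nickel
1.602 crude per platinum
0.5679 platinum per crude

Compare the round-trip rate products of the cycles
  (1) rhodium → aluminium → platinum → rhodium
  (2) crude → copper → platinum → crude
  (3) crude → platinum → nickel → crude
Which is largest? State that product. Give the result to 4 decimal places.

1.0100

(1) 5.163 × 0.278 × 0.7037 = 1.01003
(2) 1.899 × 0.285 × 1.602 = 0.86703
(3) 0.5679 × 1.417 × 1.046 = 0.84173
Highest is cycle (1) at 1.0100 (>1, arbitrage).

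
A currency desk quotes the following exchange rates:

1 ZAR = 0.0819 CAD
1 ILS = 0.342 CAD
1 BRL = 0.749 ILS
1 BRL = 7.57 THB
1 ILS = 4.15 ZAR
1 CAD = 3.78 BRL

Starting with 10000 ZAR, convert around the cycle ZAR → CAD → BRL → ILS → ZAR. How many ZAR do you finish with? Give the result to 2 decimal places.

10000 ZAR × 0.0819 = 819 CAD
819 CAD × 3.78 = 3095.82 BRL
3095.82 BRL × 0.749 = 2318.76918 ILS
2318.76918 ILS × 4.15 = 9622.892097 ZAR

9622.89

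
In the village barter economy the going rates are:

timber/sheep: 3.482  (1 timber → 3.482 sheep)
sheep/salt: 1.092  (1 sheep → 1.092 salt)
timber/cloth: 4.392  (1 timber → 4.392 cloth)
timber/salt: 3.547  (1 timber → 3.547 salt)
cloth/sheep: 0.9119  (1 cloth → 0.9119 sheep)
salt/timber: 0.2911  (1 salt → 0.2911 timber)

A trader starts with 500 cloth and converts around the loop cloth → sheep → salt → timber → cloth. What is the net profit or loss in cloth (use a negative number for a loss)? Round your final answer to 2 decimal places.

500 cloth × 0.9119 = 455.95 sheep
455.95 sheep × 1.092 = 497.8974 salt
497.8974 salt × 0.2911 = 144.93793314 timber
144.93793314 timber × 4.392 = 636.56740235088 cloth
Net change: 636.56740235088 − 500 = 136.56740235088 cloth

136.57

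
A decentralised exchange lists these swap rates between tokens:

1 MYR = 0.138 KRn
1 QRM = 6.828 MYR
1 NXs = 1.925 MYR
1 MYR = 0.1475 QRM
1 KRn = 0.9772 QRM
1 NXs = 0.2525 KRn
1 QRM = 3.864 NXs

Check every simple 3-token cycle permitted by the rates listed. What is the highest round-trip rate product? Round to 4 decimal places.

NXs→MYR→QRM→NXs: 1.925 × 0.1475 × 3.864 = 1.09713
NXs→KRn→QRM→NXs: 0.2525 × 0.9772 × 3.864 = 0.95341
MYR→KRn→QRM→MYR: 0.138 × 0.9772 × 6.828 = 0.92078
Maximum is NXs→MYR→QRM→NXs at 1.0971; arbitrage exists.

1.0971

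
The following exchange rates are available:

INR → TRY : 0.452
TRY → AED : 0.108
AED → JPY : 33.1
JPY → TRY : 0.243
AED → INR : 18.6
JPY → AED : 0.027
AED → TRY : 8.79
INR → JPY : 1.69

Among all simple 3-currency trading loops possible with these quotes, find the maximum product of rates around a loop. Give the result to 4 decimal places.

TRY→AED→INR→TRY: 0.108 × 18.6 × 0.452 = 0.90798
TRY→AED→JPY→TRY: 0.108 × 33.1 × 0.243 = 0.86868
JPY→AED→INR→JPY: 0.027 × 18.6 × 1.69 = 0.84872
Maximum is TRY→AED→INR→TRY at 0.9080; no arbitrage — every cycle loses value.

0.9080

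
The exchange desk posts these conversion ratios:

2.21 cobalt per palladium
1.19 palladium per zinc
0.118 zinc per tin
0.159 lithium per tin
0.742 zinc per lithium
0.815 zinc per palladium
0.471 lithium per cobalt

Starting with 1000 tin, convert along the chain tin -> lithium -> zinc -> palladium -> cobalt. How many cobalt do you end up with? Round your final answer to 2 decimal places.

310.27

1000 tin × 0.159 = 159 lithium
159 lithium × 0.742 = 117.978 zinc
117.978 zinc × 1.19 = 140.39382 palladium
140.39382 palladium × 2.21 = 310.2703422 cobalt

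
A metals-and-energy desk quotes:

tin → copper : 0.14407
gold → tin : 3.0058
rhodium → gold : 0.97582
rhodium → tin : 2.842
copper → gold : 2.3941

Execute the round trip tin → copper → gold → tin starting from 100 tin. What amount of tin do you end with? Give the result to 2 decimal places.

103.68

100 tin × 0.14407 = 14.407 copper
14.407 copper × 2.3941 = 34.4917987 gold
34.4917987 gold × 3.0058 = 103.67544853246 tin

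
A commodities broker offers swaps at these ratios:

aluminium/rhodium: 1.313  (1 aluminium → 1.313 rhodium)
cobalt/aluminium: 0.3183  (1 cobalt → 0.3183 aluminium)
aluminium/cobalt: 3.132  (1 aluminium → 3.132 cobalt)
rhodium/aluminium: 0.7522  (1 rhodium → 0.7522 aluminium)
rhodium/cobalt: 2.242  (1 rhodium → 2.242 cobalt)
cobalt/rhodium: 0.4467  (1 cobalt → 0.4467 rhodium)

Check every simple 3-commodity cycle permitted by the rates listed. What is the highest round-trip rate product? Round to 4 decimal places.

1.0524

rhodium→aluminium→cobalt→rhodium: 0.7522 × 3.132 × 0.4467 = 1.05238
rhodium→cobalt→aluminium→rhodium: 2.242 × 0.3183 × 1.313 = 0.93699
Maximum is rhodium→aluminium→cobalt→rhodium at 1.0524; arbitrage exists.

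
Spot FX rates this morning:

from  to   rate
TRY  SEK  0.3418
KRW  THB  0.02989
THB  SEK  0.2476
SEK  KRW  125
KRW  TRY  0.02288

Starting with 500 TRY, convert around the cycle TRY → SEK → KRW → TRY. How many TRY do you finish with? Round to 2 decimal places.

488.77

500 TRY × 0.3418 = 170.9 SEK
170.9 SEK × 125 = 21362.5 KRW
21362.5 KRW × 0.02288 = 488.774 TRY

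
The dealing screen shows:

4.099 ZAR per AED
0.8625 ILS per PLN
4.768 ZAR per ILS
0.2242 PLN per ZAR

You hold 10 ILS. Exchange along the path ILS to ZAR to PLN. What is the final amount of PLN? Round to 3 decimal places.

10 ILS × 4.768 = 47.68 ZAR
47.68 ZAR × 0.2242 = 10.689856 PLN

10.690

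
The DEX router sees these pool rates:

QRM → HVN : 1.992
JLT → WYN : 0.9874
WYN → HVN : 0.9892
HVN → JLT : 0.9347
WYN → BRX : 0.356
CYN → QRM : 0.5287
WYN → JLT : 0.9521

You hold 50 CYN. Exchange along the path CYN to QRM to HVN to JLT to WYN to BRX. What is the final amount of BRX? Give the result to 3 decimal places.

17.302

50 CYN × 0.5287 = 26.435 QRM
26.435 QRM × 1.992 = 52.65852 HVN
52.65852 HVN × 0.9347 = 49.219918644 JLT
49.219918644 JLT × 0.9874 = 48.5997476690856 WYN
48.5997476690856 WYN × 0.356 = 17.3015101701944736 BRX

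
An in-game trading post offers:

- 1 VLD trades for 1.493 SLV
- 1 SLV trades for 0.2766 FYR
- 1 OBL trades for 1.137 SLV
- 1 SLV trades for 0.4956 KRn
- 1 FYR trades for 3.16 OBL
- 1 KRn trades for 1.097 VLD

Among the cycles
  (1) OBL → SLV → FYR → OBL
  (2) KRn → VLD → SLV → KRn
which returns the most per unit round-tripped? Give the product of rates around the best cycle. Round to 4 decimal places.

(1) 1.137 × 0.2766 × 3.16 = 0.99380
(2) 1.097 × 1.493 × 0.4956 = 0.81170
Highest is cycle (1) at 0.9938 (≤1, no arbitrage).

0.9938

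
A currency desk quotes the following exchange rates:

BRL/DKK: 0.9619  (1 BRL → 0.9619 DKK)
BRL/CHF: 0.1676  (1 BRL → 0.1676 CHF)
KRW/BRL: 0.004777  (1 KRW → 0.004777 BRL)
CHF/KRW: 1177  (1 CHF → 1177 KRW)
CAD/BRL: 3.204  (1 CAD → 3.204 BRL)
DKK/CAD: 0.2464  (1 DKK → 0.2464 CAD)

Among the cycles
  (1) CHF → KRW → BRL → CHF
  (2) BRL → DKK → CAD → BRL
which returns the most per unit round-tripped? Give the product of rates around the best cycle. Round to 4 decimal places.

0.9423

(1) 1177 × 0.004777 × 0.1676 = 0.94234
(2) 0.9619 × 0.2464 × 3.204 = 0.75939
Highest is cycle (1) at 0.9423 (≤1, no arbitrage).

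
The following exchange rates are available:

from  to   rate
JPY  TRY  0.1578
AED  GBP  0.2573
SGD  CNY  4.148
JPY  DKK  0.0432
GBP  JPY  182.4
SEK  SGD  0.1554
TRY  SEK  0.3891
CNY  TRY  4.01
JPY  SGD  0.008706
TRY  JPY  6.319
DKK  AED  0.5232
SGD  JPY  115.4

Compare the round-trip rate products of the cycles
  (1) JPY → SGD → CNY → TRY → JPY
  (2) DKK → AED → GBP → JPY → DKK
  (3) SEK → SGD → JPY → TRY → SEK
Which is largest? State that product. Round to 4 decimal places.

(1) 0.008706 × 4.148 × 4.01 × 6.319 = 0.91506
(2) 0.5232 × 0.2573 × 182.4 × 0.0432 = 1.06076
(3) 0.1554 × 115.4 × 0.1578 × 0.3891 = 1.10110
Highest is cycle (3) at 1.1011 (>1, arbitrage).

1.1011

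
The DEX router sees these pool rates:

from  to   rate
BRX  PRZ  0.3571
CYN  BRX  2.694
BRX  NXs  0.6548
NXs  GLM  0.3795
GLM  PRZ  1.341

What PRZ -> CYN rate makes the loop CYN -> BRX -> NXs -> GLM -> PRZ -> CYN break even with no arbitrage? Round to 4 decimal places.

Known legs of the cycle: 2.694 × 0.6548 × 0.3795 × 1.341 = 0.8977322359764
For no arbitrage the full-cycle product must be 1, so the missing rate is 1 / 0.8977322359764 ≈ 1.113918.

1.1139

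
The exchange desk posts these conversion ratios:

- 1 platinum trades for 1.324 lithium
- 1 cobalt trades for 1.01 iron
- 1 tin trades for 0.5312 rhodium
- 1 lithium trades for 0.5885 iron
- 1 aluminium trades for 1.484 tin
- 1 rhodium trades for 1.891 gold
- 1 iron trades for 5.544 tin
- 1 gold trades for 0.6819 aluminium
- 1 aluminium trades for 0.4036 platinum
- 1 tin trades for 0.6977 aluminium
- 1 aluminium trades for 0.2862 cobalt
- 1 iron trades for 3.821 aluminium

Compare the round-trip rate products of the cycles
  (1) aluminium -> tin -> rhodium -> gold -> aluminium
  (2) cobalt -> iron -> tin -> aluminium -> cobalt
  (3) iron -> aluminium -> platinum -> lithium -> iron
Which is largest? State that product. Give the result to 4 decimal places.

(1) 1.484 × 0.5312 × 1.891 × 0.6819 = 1.01649
(2) 1.01 × 5.544 × 0.6977 × 0.2862 = 1.11811
(3) 3.821 × 0.4036 × 1.324 × 0.5885 = 1.20161
Highest is cycle (3) at 1.2016 (>1, arbitrage).

1.2016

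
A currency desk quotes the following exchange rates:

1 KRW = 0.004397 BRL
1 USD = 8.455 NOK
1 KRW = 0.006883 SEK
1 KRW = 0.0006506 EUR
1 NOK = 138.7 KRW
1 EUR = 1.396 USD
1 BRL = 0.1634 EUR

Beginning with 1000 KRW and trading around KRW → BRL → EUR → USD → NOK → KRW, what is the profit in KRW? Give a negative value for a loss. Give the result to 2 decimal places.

1000 KRW × 0.004397 = 4.397 BRL
4.397 BRL × 0.1634 = 0.7184698 EUR
0.7184698 EUR × 1.396 = 1.0029838408 USD
1.0029838408 USD × 8.455 = 8.480228373964 NOK
8.480228373964 NOK × 138.7 = 1176.2076754688068 KRW
Net change: 1176.2076754688068 − 1000 = 176.2076754688068 KRW

176.21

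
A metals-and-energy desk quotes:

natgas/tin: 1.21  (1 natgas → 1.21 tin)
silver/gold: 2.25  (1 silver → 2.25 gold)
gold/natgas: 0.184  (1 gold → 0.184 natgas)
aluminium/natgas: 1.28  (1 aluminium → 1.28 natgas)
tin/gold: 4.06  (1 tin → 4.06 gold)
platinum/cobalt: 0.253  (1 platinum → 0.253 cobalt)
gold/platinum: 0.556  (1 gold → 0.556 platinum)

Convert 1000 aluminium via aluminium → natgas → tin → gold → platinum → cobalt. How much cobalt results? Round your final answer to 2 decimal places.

884.54

1000 aluminium × 1.28 = 1280 natgas
1280 natgas × 1.21 = 1548.8 tin
1548.8 tin × 4.06 = 6288.128 gold
6288.128 gold × 0.556 = 3496.199168 platinum
3496.199168 platinum × 0.253 = 884.538389504 cobalt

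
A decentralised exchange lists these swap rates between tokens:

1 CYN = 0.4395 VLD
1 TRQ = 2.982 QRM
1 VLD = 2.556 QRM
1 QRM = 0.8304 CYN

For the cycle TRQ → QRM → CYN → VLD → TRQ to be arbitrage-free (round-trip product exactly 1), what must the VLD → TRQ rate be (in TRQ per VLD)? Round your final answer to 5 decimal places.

0.91885

Known legs of the cycle: 2.982 × 0.8304 × 0.4395 = 1.0883131056
For no arbitrage the full-cycle product must be 1, so the missing rate is 1 / 1.0883131056 ≈ 0.9188532.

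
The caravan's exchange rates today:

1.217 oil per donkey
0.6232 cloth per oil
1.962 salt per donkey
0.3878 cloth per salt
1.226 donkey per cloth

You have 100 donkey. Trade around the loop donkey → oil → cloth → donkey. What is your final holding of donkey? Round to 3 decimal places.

92.984

100 donkey × 1.217 = 121.7 oil
121.7 oil × 0.6232 = 75.84344 cloth
75.84344 cloth × 1.226 = 92.98405744 donkey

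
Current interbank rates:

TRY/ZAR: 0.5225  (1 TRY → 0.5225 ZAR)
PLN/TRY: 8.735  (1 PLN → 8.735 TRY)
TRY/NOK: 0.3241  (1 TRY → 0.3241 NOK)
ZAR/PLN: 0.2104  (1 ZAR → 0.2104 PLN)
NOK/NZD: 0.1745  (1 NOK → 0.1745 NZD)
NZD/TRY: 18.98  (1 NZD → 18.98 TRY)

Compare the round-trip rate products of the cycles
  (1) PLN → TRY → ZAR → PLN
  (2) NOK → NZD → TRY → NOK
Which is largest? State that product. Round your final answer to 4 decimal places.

1.0734

(1) 8.735 × 0.5225 × 0.2104 = 0.96027
(2) 0.1745 × 18.98 × 0.3241 = 1.07342
Highest is cycle (2) at 1.0734 (>1, arbitrage).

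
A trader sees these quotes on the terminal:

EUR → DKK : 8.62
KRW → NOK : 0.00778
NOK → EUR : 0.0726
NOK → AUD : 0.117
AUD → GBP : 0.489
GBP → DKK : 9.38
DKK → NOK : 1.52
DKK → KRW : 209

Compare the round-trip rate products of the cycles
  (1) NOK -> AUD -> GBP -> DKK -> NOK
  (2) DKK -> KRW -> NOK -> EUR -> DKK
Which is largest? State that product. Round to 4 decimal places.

(1) 0.117 × 0.489 × 9.38 × 1.52 = 0.81572
(2) 209 × 0.00778 × 0.0726 × 8.62 = 1.01758
Highest is cycle (2) at 1.0176 (>1, arbitrage).

1.0176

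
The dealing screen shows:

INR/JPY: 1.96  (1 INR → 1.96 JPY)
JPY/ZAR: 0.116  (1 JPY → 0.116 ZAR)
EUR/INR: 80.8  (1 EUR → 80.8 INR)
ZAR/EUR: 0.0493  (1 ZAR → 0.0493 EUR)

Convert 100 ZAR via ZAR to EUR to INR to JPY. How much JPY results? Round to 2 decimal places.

780.75

100 ZAR × 0.0493 = 4.93 EUR
4.93 EUR × 80.8 = 398.344 INR
398.344 INR × 1.96 = 780.75424 JPY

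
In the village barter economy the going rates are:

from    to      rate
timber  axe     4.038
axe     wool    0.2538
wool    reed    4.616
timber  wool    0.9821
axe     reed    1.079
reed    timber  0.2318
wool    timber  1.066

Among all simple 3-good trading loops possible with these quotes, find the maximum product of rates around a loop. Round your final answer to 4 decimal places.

axe→wool→timber→axe: 0.2538 × 1.066 × 4.038 = 1.09248
reed→timber→wool→reed: 0.2318 × 0.9821 × 4.616 = 1.05084
reed→timber→axe→reed: 0.2318 × 4.038 × 1.079 = 1.00995
Maximum is axe→wool→timber→axe at 1.0925; arbitrage exists.

1.0925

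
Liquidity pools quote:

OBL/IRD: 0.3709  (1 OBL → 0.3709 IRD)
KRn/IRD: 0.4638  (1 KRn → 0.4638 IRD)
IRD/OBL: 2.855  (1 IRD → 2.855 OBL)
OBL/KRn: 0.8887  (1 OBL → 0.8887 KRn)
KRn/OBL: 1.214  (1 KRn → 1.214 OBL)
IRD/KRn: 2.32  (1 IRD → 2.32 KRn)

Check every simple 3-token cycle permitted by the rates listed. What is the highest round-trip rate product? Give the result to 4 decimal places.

1.1768

OBL→KRn→IRD→OBL: 0.8887 × 0.4638 × 2.855 = 1.17677
OBL→IRD→KRn→OBL: 0.3709 × 2.32 × 1.214 = 1.04463
Maximum is OBL→KRn→IRD→OBL at 1.1768; arbitrage exists.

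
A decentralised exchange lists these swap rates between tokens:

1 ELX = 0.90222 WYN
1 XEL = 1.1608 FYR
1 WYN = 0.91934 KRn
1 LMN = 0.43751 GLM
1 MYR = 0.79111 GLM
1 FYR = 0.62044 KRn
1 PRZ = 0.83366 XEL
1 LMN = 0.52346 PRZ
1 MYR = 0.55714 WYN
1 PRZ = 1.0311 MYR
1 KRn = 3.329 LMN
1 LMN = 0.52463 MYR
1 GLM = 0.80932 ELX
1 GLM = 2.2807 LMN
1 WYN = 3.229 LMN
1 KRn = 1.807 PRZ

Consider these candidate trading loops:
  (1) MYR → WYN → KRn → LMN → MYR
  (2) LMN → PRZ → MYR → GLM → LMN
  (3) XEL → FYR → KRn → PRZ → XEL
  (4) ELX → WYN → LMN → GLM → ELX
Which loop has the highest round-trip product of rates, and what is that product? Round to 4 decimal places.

(1) 0.55714 × 0.91934 × 3.329 × 0.52463 = 0.89456
(2) 0.52346 × 1.0311 × 0.79111 × 2.2807 = 0.97384
(3) 1.1608 × 0.62044 × 1.807 × 0.83366 = 1.08494
(4) 0.90222 × 3.229 × 0.43751 × 0.80932 = 1.03155
Highest is cycle (3) at 1.0849 (>1, arbitrage).

1.0849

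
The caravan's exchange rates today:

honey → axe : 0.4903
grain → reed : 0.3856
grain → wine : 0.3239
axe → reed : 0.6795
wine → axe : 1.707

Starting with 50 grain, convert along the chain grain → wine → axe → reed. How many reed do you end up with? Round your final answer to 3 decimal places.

50 grain × 0.3239 = 16.195 wine
16.195 wine × 1.707 = 27.644865 axe
27.644865 axe × 0.6795 = 18.7846857675 reed

18.785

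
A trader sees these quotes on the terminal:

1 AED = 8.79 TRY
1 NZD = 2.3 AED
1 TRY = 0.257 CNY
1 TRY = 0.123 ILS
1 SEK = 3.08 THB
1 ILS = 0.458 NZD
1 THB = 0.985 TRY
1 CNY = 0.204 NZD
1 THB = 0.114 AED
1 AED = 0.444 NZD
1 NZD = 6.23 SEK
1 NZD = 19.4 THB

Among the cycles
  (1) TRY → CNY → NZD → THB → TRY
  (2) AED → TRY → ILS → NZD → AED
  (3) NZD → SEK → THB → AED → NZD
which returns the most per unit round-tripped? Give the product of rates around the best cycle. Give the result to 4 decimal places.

1.1389

(1) 0.257 × 0.204 × 19.4 × 0.985 = 1.00185
(2) 8.79 × 0.123 × 0.458 × 2.3 = 1.13890
(3) 6.23 × 3.08 × 0.114 × 0.444 = 0.97124
Highest is cycle (2) at 1.1389 (>1, arbitrage).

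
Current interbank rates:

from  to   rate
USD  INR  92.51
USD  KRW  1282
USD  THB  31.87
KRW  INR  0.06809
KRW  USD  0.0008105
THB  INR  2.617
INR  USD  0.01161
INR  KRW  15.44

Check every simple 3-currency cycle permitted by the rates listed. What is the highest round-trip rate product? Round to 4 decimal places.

USD→INR→KRW→USD: 92.51 × 15.44 × 0.0008105 = 1.15768
USD→KRW→INR→USD: 1282 × 0.06809 × 0.01161 = 1.01345
USD→THB→INR→USD: 31.87 × 2.617 × 0.01161 = 0.96832
Maximum is USD→INR→KRW→USD at 1.1577; arbitrage exists.

1.1577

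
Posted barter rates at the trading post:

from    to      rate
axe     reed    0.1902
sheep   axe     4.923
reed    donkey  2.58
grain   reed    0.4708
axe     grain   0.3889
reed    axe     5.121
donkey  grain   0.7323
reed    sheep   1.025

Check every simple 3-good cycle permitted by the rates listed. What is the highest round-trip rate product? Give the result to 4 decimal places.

sheep→axe→reed→sheep: 4.923 × 0.1902 × 1.025 = 0.95976
axe→grain→reed→axe: 0.3889 × 0.4708 × 5.121 = 0.93762
reed→donkey→grain→reed: 2.58 × 0.7323 × 0.4708 = 0.88950
Maximum is sheep→axe→reed→sheep at 0.9598; no arbitrage — every cycle loses value.

0.9598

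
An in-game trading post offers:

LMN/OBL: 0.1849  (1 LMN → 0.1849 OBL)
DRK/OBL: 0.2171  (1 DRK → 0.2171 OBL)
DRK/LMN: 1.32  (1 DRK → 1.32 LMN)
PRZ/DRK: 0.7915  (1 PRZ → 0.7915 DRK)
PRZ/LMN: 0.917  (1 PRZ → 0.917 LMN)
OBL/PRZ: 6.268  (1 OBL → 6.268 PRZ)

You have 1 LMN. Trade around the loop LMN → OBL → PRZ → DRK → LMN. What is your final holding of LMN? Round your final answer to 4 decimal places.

1.2109

1 LMN × 0.1849 = 0.1849 OBL
0.1849 OBL × 6.268 = 1.1589532 PRZ
1.1589532 PRZ × 0.7915 = 0.9173114578 DRK
0.9173114578 DRK × 1.32 = 1.210851124296 LMN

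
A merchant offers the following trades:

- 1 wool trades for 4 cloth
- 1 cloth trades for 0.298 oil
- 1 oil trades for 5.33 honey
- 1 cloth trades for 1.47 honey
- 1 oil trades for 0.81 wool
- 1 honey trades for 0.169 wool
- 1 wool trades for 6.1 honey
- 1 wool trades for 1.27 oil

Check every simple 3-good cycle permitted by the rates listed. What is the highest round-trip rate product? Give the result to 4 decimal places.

1.1440

oil→honey→wool→oil: 5.33 × 0.169 × 1.27 = 1.14398
wool→cloth→honey→wool: 4 × 1.47 × 0.169 = 0.99372
oil→wool→cloth→oil: 0.81 × 4 × 0.298 = 0.96552
Maximum is oil→honey→wool→oil at 1.1440; arbitrage exists.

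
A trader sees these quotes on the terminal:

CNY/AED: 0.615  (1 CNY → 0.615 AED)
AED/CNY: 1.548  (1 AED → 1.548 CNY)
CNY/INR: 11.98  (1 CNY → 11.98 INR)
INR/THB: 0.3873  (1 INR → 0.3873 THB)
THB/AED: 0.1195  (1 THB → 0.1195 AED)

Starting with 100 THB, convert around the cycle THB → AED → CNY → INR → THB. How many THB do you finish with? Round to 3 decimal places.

100 THB × 0.1195 = 11.95 AED
11.95 AED × 1.548 = 18.4986 CNY
18.4986 CNY × 11.98 = 221.613228 INR
221.613228 INR × 0.3873 = 85.8308032044 THB

85.831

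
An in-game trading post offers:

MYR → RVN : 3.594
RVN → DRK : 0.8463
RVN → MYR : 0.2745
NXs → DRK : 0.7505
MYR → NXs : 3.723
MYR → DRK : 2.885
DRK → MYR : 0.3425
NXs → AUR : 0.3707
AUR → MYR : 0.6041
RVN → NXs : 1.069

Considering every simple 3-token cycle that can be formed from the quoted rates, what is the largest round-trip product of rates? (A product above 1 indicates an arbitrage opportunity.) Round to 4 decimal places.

DRK→MYR→RVN→DRK: 0.3425 × 3.594 × 0.8463 = 1.04175
NXs→DRK→MYR→NXs: 0.7505 × 0.3425 × 3.723 = 0.95698
NXs→AUR→MYR→NXs: 0.3707 × 0.6041 × 3.723 = 0.83373
Maximum is DRK→MYR→RVN→DRK at 1.0417; arbitrage exists.

1.0417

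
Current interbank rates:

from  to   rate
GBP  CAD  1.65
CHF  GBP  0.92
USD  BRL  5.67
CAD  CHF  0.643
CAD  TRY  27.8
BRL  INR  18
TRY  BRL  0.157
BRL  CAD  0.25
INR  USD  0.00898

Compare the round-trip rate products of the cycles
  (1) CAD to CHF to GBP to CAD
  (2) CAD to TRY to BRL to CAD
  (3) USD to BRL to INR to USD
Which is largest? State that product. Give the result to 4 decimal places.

(1) 0.643 × 0.92 × 1.65 = 0.97607
(2) 27.8 × 0.157 × 0.25 = 1.09115
(3) 5.67 × 18 × 0.00898 = 0.91650
Highest is cycle (2) at 1.0912 (>1, arbitrage).

1.0912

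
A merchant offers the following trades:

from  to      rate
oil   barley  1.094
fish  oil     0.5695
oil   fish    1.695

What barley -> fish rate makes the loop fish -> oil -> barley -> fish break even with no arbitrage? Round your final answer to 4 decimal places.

Known legs of the cycle: 0.5695 × 1.094 = 0.623033
For no arbitrage the full-cycle product must be 1, so the missing rate is 1 / 0.623033 ≈ 1.605051.

1.6051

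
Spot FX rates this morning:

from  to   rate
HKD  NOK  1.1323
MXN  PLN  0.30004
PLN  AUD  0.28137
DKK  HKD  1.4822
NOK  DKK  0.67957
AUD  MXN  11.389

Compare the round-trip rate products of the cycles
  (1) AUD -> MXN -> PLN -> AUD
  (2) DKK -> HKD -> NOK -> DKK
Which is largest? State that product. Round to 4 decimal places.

(1) 11.389 × 0.30004 × 0.28137 = 0.96149
(2) 1.4822 × 1.1323 × 0.67957 = 1.14052
Highest is cycle (2) at 1.1405 (>1, arbitrage).

1.1405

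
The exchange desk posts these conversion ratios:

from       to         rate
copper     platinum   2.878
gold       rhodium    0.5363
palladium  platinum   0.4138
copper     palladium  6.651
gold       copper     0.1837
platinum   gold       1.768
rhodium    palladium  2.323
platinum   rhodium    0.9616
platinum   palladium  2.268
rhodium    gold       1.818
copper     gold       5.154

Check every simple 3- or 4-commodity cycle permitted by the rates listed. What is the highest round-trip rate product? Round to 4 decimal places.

gold→copper→platinum→gold: 0.1837 × 2.878 × 1.768 = 0.93472
rhodium→palladium→platinum→rhodium: 2.323 × 0.4138 × 0.9616 = 0.92435
gold→copper→platinum→rhodium→gold: 0.1837 × 2.878 × 0.9616 × 1.818 = 0.92425
gold→rhodium→palladium→platinum→gold: 0.5363 × 2.323 × 0.4138 × 1.768 = 0.91144
gold→copper→palladium→platinum→gold: 0.1837 × 6.651 × 0.4138 × 1.768 = 0.89386
Maximum is gold→copper→platinum→gold at 0.9347; no arbitrage — every cycle loses value.

0.9347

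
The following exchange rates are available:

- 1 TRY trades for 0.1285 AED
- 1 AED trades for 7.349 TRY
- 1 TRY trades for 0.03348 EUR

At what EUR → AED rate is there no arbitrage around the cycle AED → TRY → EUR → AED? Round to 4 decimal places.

Known legs of the cycle: 7.349 × 0.03348 = 0.24604452
For no arbitrage the full-cycle product must be 1, so the missing rate is 1 / 0.24604452 ≈ 4.064305.

4.0643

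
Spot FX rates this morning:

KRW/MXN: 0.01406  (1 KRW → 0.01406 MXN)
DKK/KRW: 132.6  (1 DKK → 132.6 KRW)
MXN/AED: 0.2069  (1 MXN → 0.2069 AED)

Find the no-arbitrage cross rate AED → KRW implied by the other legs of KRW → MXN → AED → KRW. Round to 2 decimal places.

Known legs of the cycle: 0.01406 × 0.2069 = 0.002909014
For no arbitrage the full-cycle product must be 1, so the missing rate is 1 / 0.002909014 ≈ 343.7591.

343.76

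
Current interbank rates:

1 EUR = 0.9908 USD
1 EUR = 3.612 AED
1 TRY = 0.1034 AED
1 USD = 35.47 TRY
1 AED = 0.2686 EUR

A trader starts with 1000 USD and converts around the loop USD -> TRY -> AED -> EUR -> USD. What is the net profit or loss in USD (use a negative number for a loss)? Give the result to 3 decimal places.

-23.946

1000 USD × 35.47 = 35470 TRY
35470 TRY × 0.1034 = 3667.598 AED
3667.598 AED × 0.2686 = 985.1168228 EUR
985.1168228 EUR × 0.9908 = 976.05374803024 USD
Net change: 976.05374803024 − 1000 = -23.94625196976 USD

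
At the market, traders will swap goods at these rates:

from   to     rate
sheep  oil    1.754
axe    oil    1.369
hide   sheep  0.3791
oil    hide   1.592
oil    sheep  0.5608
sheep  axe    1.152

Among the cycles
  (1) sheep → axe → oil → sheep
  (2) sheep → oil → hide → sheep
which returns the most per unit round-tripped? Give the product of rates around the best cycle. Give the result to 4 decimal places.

1.0586

(1) 1.152 × 1.369 × 0.5608 = 0.88443
(2) 1.754 × 1.592 × 0.3791 = 1.05859
Highest is cycle (2) at 1.0586 (>1, arbitrage).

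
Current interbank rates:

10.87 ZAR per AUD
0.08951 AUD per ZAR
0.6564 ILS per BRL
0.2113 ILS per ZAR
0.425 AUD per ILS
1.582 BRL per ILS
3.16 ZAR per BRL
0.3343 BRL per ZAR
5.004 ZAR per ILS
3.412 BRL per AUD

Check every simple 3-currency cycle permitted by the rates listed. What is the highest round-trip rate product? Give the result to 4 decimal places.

BRL→ILS→ZAR→BRL: 0.6564 × 5.004 × 0.3343 = 1.09805
BRL→ZAR→ILS→BRL: 3.16 × 0.2113 × 1.582 = 1.05631
ZAR→ILS→AUD→ZAR: 0.2113 × 0.425 × 10.87 = 0.97615
BRL→ZAR→AUD→BRL: 3.16 × 0.08951 × 3.412 = 0.96509
BRL→ILS→AUD→BRL: 0.6564 × 0.425 × 3.412 = 0.95185
Maximum is BRL→ILS→ZAR→BRL at 1.0981; arbitrage exists.

1.0981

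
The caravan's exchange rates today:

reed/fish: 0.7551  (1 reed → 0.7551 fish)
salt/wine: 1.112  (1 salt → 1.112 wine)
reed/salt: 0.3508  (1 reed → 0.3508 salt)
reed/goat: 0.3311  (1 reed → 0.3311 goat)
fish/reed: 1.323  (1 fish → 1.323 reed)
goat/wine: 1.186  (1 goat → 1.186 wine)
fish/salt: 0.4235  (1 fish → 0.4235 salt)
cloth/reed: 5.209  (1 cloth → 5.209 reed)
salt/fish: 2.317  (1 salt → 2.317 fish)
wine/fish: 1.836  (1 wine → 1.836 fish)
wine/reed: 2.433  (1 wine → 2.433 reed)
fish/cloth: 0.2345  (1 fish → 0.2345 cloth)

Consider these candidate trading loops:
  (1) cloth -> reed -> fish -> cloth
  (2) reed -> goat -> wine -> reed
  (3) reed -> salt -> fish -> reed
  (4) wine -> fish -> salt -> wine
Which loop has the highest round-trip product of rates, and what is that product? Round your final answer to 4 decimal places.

1.0753

(1) 5.209 × 0.7551 × 0.2345 = 0.92236
(2) 0.3311 × 1.186 × 2.433 = 0.95540
(3) 0.3508 × 2.317 × 1.323 = 1.07534
(4) 1.836 × 0.4235 × 1.112 = 0.86463
Highest is cycle (3) at 1.0753 (>1, arbitrage).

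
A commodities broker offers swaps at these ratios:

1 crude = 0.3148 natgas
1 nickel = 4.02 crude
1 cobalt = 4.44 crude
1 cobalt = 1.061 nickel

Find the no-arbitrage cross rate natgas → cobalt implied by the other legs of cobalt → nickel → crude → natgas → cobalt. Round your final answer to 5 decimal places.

Known legs of the cycle: 1.061 × 4.02 × 0.3148 = 1.342691256
For no arbitrage the full-cycle product must be 1, so the missing rate is 1 / 1.342691256 ≈ 0.7447729.

0.74477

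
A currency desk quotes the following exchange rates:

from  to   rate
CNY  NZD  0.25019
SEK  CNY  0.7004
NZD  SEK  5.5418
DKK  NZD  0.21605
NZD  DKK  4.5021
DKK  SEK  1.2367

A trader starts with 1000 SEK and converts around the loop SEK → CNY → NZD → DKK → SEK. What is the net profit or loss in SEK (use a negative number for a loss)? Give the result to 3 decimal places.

1000 SEK × 0.7004 = 700.4 CNY
700.4 CNY × 0.25019 = 175.233076 NZD
175.233076 NZD × 4.5021 = 788.9168314596 DKK
788.9168314596 DKK × 1.2367 = 975.65344546608732 SEK
Net change: 975.65344546608732 − 1000 = -24.34655453391268 SEK

-24.347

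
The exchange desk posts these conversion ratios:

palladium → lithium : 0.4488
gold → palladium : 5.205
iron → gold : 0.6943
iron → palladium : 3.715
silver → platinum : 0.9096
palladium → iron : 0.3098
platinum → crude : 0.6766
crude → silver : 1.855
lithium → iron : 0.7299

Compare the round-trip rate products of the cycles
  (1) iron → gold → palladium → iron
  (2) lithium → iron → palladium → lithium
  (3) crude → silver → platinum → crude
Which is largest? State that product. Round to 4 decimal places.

1.2170

(1) 0.6943 × 5.205 × 0.3098 = 1.11956
(2) 0.7299 × 3.715 × 0.4488 = 1.21696
(3) 1.855 × 0.9096 × 0.6766 = 1.14163
Highest is cycle (2) at 1.2170 (>1, arbitrage).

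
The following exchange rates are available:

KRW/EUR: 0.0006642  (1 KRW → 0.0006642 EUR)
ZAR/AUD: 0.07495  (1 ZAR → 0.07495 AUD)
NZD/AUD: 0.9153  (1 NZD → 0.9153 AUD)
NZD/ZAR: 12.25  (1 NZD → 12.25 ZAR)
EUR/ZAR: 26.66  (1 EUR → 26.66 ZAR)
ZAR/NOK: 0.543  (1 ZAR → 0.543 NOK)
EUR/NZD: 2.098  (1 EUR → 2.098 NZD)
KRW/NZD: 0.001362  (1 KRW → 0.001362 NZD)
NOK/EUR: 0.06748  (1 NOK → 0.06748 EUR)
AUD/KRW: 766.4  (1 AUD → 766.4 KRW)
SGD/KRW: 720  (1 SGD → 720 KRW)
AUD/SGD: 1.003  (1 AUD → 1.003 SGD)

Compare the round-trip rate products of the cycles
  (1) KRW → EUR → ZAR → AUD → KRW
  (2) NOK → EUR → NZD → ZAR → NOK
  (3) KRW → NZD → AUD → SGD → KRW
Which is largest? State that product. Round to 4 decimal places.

(1) 0.0006642 × 26.66 × 0.07495 × 766.4 = 1.01715
(2) 0.06748 × 2.098 × 12.25 × 0.543 = 0.94171
(3) 0.001362 × 0.9153 × 1.003 × 720 = 0.90027
Highest is cycle (1) at 1.0172 (>1, arbitrage).

1.0172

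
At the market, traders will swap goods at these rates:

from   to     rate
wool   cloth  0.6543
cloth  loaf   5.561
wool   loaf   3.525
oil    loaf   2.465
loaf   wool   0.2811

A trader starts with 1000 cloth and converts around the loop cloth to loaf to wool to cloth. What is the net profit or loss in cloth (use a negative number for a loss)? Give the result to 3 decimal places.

22.800

1000 cloth × 5.561 = 5561 loaf
5561 loaf × 0.2811 = 1563.1971 wool
1563.1971 wool × 0.6543 = 1022.79986253 cloth
Net change: 1022.79986253 − 1000 = 22.79986253 cloth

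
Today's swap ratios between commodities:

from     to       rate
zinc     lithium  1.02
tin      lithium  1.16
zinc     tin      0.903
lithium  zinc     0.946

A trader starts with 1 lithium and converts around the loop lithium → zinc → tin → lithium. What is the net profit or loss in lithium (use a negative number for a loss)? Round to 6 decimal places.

1 lithium × 0.946 = 0.946 zinc
0.946 zinc × 0.903 = 0.854238 tin
0.854238 tin × 1.16 = 0.99091608 lithium
Net change: 0.99091608 − 1 = -0.00908392 lithium

-0.009084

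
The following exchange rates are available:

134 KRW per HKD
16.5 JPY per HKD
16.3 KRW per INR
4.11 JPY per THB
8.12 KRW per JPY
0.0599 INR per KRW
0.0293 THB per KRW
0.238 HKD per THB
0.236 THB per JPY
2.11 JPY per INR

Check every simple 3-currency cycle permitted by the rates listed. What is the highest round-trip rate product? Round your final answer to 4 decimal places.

JPY→KRW→INR→JPY: 8.12 × 0.0599 × 2.11 = 1.02628
JPY→KRW→THB→JPY: 8.12 × 0.0293 × 4.11 = 0.97783
HKD→KRW→THB→HKD: 134 × 0.0293 × 0.238 = 0.93444
HKD→JPY→THB→HKD: 16.5 × 0.236 × 0.238 = 0.92677
Maximum is JPY→KRW→INR→JPY at 1.0263; arbitrage exists.

1.0263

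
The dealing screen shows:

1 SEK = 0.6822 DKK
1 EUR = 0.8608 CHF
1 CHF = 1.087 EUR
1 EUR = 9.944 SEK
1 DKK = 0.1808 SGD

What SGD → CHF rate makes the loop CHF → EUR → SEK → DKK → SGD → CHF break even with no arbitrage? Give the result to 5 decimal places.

0.75007

Known legs of the cycle: 1.087 × 9.944 × 0.6822 × 0.1808 = 1.33321687158528
For no arbitrage the full-cycle product must be 1, so the missing rate is 1 / 1.33321687158528 ≈ 0.7500655.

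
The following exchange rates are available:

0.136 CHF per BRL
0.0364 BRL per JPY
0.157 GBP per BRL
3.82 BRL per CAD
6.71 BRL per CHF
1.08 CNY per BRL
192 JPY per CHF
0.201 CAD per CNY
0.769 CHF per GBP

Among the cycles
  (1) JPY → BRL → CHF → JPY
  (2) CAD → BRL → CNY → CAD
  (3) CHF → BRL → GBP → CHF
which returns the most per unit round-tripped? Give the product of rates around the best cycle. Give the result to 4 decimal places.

0.9505

(1) 0.0364 × 0.136 × 192 = 0.95048
(2) 3.82 × 1.08 × 0.201 = 0.82925
(3) 6.71 × 0.157 × 0.769 = 0.81012
Highest is cycle (1) at 0.9505 (≤1, no arbitrage).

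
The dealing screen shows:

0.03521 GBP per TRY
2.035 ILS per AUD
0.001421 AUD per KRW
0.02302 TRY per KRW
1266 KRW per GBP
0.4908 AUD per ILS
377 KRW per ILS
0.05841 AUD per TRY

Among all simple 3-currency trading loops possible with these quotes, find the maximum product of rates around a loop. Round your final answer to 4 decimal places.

ILS→KRW→AUD→ILS: 377 × 0.001421 × 2.035 = 1.09018
TRY→GBP→KRW→TRY: 0.03521 × 1266 × 0.02302 = 1.02614
Maximum is ILS→KRW→AUD→ILS at 1.0902; arbitrage exists.

1.0902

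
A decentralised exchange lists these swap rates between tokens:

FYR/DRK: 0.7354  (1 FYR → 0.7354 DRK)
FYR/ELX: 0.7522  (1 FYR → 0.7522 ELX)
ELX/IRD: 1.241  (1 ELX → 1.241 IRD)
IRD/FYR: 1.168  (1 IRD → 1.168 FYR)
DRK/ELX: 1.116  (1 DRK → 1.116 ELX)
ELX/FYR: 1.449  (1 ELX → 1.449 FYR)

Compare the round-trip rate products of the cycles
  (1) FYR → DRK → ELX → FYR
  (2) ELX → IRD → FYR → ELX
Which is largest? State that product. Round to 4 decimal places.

1.1892

(1) 0.7354 × 1.116 × 1.449 = 1.18920
(2) 1.241 × 1.168 × 0.7522 = 1.09030
Highest is cycle (1) at 1.1892 (>1, arbitrage).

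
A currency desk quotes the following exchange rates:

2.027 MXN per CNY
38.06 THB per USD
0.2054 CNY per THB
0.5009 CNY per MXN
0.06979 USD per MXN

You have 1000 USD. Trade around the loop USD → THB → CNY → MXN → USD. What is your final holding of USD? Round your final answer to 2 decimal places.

1105.90

1000 USD × 38.06 = 38060 THB
38060 THB × 0.2054 = 7817.524 CNY
7817.524 CNY × 2.027 = 15846.121148 MXN
15846.121148 MXN × 0.06979 = 1105.90079491892 USD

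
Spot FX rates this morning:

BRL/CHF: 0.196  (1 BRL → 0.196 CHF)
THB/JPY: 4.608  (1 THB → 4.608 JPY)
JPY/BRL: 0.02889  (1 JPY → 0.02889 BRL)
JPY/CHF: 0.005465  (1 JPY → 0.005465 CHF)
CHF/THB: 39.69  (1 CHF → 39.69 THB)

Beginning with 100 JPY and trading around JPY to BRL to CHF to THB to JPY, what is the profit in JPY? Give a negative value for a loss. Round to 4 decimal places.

100 JPY × 0.02889 = 2.889 BRL
2.889 BRL × 0.196 = 0.566244 CHF
0.566244 CHF × 39.69 = 22.47422436 THB
22.47422436 THB × 4.608 = 103.56122585088 JPY
Net change: 103.56122585088 − 100 = 3.56122585088 JPY

3.5612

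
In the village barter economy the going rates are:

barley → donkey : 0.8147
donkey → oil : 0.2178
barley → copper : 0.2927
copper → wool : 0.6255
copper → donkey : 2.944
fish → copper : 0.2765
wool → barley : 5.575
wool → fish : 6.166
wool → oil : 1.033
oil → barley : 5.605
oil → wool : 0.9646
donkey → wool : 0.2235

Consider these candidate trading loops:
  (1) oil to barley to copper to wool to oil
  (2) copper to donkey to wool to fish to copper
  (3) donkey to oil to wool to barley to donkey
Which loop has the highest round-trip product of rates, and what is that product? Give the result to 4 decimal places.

1.1218

(1) 5.605 × 0.2927 × 0.6255 × 1.033 = 1.06005
(2) 2.944 × 0.2235 × 6.166 × 0.2765 = 1.12180
(3) 0.2178 × 0.9646 × 5.575 × 0.8147 = 0.95422
Highest is cycle (2) at 1.1218 (>1, arbitrage).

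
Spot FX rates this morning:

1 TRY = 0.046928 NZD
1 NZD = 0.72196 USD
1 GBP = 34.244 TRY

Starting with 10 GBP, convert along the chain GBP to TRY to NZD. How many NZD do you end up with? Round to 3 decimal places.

16.070

10 GBP × 34.244 = 342.44 TRY
342.44 TRY × 0.046928 = 16.07002432 NZD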